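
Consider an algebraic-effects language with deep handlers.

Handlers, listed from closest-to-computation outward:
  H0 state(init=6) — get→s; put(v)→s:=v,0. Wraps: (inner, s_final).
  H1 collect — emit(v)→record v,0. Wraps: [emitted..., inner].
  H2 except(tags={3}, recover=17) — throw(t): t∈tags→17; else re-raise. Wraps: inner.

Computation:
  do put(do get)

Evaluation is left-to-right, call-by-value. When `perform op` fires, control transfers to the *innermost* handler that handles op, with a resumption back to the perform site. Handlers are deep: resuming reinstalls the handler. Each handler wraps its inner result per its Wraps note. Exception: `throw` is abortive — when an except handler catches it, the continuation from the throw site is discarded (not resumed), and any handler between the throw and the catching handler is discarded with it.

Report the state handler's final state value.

Evaluation trace:
get @ H0 ⇒ 6
put(6) @ H0 ⇒ s:=6
H0 returns (0, 6)
H1 returns [(0, 6)]
H2 returns [(0, 6)]
= [(0, 6)]

Answer: 6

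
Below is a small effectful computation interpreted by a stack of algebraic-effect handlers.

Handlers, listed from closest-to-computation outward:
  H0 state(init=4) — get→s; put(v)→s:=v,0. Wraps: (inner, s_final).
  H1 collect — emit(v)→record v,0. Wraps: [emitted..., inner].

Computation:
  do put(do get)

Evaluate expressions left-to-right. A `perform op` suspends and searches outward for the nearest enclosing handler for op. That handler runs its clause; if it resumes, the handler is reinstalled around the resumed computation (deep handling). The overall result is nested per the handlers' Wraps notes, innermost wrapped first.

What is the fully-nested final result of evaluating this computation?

Answer: [(0, 4)]

Evaluation trace:
get @ H0 ⇒ 4
put(4) @ H0 ⇒ s:=4
H0 returns (0, 4)
H1 returns [(0, 4)]
= [(0, 4)]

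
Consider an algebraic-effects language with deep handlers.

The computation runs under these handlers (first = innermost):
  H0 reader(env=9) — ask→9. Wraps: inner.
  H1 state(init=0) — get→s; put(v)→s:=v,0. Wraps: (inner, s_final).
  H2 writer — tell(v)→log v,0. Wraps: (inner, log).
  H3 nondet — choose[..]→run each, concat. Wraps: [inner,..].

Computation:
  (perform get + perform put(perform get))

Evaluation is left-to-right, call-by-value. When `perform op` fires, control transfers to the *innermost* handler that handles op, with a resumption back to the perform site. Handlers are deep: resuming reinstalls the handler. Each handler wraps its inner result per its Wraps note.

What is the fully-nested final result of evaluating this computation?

Answer: [((0, 0), ())]

Working:
get @ H1 ⇒ 0
get @ H1 ⇒ 0
put(0) @ H1 ⇒ s:=0
H0 returns 0
H1 returns (0, 0)
H2 returns ((0, 0), ())
H3 returns [((0, 0), ())]
= [((0, 0), ())]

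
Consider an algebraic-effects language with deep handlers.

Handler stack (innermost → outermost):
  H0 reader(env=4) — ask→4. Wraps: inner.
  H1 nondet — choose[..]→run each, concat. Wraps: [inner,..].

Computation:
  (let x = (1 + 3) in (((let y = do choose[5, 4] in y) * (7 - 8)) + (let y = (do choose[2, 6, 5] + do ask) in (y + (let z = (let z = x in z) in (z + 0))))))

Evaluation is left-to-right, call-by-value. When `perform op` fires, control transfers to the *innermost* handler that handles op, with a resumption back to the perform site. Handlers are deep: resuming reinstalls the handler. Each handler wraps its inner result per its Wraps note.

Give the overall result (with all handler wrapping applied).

Evaluation trace:
choose[5, 4] @ H1
  branch[0] choose=5:
    choose[2, 6, 5] @ H1
      branch[0] choose=2:
        ask @ H0 ⇒ 4
        H0 returns 5
        H1 returns [5]
      branch[1] choose=6:
        ask @ H0 ⇒ 4
        H0 returns 9
        H1 returns [9]
      branch[2] choose=5:
        ask @ H0 ⇒ 4
        H0 returns 8
        H1 returns [8]
  branch[1] choose=4:
    choose[2, 6, 5] @ H1
      branch[0] choose=2:
        ask @ H0 ⇒ 4
        H0 returns 6
        H1 returns [6]
      branch[1] choose=6:
        ask @ H0 ⇒ 4
        H0 returns 10
        H1 returns [10]
      branch[2] choose=5:
        ask @ H0 ⇒ 4
        H0 returns 9
        H1 returns [9]
= [5, 9, 8, 6, 10, 9]

Answer: [5, 9, 8, 6, 10, 9]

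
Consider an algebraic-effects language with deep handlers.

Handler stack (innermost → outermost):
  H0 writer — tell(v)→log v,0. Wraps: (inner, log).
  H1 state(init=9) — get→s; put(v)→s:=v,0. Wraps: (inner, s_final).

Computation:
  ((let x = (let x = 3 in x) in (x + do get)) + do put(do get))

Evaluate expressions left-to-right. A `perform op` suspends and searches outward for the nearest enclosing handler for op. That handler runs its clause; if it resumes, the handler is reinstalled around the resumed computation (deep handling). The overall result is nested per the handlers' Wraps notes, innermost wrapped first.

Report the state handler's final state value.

Step-by-step:
get @ H1 ⇒ 9
get @ H1 ⇒ 9
put(9) @ H1 ⇒ s:=9
H0 returns (12, ())
H1 returns ((12, ()), 9)
= ((12, ()), 9)

Answer: 9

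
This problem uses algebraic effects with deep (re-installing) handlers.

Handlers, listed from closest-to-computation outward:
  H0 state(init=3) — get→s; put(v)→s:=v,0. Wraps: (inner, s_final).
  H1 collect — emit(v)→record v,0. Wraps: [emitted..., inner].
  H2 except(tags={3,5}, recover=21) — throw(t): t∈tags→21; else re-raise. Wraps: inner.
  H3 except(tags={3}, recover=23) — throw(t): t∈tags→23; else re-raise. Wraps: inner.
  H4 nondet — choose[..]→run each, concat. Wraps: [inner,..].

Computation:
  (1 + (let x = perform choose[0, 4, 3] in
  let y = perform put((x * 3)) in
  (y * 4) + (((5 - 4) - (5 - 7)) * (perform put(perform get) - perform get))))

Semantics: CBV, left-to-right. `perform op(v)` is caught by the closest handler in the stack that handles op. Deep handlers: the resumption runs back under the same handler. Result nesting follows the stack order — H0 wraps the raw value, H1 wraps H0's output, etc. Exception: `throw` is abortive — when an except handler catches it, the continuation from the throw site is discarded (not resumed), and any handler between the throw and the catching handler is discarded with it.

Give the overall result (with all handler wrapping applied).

Answer: [[(1, 0)], [(-35, 12)], [(-26, 9)]]

Evaluation trace:
choose[0, 4, 3] @ H4
  branch[0] choose=0:
    put(0) @ H0 ⇒ s:=0
    get @ H0 ⇒ 0
    put(0) @ H0 ⇒ s:=0
    get @ H0 ⇒ 0
    H0 returns (1, 0)
    H1 returns [(1, 0)]
    H2 returns [(1, 0)]
    H3 returns [(1, 0)]
    H4 returns [[(1, 0)]]
  branch[1] choose=4:
    put(12) @ H0 ⇒ s:=12
    get @ H0 ⇒ 12
    put(12) @ H0 ⇒ s:=12
    get @ H0 ⇒ 12
    H0 returns (-35, 12)
    H1 returns [(-35, 12)]
    H2 returns [(-35, 12)]
    H3 returns [(-35, 12)]
    H4 returns [[(-35, 12)]]
  branch[2] choose=3:
    put(9) @ H0 ⇒ s:=9
    get @ H0 ⇒ 9
    put(9) @ H0 ⇒ s:=9
    get @ H0 ⇒ 9
    H0 returns (-26, 9)
    H1 returns [(-26, 9)]
    H2 returns [(-26, 9)]
    H3 returns [(-26, 9)]
    H4 returns [[(-26, 9)]]
= [[(1, 0)], [(-35, 12)], [(-26, 9)]]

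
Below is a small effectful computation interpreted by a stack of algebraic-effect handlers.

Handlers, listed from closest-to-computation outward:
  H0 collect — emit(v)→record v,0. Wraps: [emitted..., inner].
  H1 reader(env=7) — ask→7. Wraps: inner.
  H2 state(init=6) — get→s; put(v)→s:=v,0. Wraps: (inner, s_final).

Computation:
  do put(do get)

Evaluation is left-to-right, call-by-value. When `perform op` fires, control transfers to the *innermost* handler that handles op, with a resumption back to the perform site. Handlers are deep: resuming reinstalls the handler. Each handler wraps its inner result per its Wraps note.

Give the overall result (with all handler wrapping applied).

Working:
get @ H2 ⇒ 6
put(6) @ H2 ⇒ s:=6
H0 returns [0]
H1 returns [0]
H2 returns ([0], 6)
= ([0], 6)

Answer: ([0], 6)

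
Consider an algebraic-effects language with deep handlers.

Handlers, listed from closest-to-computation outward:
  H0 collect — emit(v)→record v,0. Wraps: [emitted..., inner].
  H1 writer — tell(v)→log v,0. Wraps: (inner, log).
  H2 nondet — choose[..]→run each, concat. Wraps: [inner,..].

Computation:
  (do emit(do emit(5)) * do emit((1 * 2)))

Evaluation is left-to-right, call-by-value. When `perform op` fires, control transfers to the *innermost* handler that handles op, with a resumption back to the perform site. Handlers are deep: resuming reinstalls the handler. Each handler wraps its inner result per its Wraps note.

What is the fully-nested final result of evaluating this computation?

Working:
emit(5) @ H0 ⇒ out+=5
emit(0) @ H0 ⇒ out+=0
emit(2) @ H0 ⇒ out+=2
H0 returns [5, 0, 2, 0]
H1 returns ([5, 0, 2, 0], ())
H2 returns [([5, 0, 2, 0], ())]
= [([5, 0, 2, 0], ())]

Answer: [([5, 0, 2, 0], ())]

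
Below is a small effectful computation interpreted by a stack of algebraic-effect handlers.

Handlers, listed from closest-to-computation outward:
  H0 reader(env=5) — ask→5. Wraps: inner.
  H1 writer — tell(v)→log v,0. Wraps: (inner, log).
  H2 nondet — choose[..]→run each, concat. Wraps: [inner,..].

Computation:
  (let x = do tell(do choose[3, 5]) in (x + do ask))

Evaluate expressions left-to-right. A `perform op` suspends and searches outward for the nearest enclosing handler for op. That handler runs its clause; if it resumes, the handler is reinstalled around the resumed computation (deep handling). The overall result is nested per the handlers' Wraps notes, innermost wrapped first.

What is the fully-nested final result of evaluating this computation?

Working:
choose[3, 5] @ H2
  branch[0] choose=3:
    tell(3) @ H1 ⇒ log+=3
    ask @ H0 ⇒ 5
    H0 returns 5
    H1 returns (5, (3))
    H2 returns [(5, (3))]
  branch[1] choose=5:
    tell(5) @ H1 ⇒ log+=5
    ask @ H0 ⇒ 5
    H0 returns 5
    H1 returns (5, (5))
    H2 returns [(5, (5))]
= [(5, (3)), (5, (5))]

Answer: [(5, (3)), (5, (5))]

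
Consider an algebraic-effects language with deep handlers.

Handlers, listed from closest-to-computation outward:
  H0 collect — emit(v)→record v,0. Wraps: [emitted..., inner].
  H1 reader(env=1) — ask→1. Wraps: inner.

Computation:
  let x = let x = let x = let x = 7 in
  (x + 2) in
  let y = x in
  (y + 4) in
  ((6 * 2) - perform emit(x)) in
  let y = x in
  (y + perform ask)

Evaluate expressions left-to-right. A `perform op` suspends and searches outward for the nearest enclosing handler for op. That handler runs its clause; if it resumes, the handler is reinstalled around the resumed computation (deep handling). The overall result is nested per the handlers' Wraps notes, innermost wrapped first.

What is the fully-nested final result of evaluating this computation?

Answer: [13, 13]

Evaluation trace:
emit(13) @ H0 ⇒ out+=13
ask @ H1 ⇒ 1
H0 returns [13, 13]
H1 returns [13, 13]
= [13, 13]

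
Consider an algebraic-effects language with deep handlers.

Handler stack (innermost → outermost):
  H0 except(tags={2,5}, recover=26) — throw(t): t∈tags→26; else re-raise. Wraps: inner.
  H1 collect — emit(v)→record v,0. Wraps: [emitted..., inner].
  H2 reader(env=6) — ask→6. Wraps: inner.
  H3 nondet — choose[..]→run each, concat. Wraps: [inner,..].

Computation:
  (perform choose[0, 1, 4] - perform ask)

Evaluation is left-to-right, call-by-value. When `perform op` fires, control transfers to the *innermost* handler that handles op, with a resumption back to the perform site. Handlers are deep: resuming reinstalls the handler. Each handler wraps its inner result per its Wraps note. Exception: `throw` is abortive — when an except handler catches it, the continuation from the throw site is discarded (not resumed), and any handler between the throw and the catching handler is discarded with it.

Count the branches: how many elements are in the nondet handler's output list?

Evaluation trace:
choose[0, 1, 4] @ H3
  branch[0] choose=0:
    ask @ H2 ⇒ 6
    H0 returns -6
    H1 returns [-6]
    H2 returns [-6]
    H3 returns [[-6]]
  branch[1] choose=1:
    ask @ H2 ⇒ 6
    H0 returns -5
    H1 returns [-5]
    H2 returns [-5]
    H3 returns [[-5]]
  branch[2] choose=4:
    ask @ H2 ⇒ 6
    H0 returns -2
    H1 returns [-2]
    H2 returns [-2]
    H3 returns [[-2]]
= [[-6], [-5], [-2]]

Answer: 3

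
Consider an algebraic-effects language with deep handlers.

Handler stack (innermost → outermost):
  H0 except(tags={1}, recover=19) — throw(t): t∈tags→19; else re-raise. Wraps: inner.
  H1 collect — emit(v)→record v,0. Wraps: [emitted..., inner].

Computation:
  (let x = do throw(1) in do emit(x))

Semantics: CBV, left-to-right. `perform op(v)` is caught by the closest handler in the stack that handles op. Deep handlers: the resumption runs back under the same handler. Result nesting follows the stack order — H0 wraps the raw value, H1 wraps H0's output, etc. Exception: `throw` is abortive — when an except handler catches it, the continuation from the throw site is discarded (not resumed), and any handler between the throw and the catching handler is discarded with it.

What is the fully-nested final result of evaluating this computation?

Evaluation trace:
throw(1) @ H0 caught ⇒ 19
H1 returns [19]
= [19]

Answer: [19]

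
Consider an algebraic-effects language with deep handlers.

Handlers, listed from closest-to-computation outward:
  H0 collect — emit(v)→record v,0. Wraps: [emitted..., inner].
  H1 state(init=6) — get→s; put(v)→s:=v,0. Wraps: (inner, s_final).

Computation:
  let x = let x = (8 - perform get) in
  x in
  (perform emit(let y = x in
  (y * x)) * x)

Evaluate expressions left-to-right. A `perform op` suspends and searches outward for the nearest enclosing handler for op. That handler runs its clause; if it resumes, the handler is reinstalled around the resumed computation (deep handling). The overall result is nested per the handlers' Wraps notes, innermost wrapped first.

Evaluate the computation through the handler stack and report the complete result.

Step-by-step:
get @ H1 ⇒ 6
emit(4) @ H0 ⇒ out+=4
H0 returns [4, 0]
H1 returns ([4, 0], 6)
= ([4, 0], 6)

Answer: ([4, 0], 6)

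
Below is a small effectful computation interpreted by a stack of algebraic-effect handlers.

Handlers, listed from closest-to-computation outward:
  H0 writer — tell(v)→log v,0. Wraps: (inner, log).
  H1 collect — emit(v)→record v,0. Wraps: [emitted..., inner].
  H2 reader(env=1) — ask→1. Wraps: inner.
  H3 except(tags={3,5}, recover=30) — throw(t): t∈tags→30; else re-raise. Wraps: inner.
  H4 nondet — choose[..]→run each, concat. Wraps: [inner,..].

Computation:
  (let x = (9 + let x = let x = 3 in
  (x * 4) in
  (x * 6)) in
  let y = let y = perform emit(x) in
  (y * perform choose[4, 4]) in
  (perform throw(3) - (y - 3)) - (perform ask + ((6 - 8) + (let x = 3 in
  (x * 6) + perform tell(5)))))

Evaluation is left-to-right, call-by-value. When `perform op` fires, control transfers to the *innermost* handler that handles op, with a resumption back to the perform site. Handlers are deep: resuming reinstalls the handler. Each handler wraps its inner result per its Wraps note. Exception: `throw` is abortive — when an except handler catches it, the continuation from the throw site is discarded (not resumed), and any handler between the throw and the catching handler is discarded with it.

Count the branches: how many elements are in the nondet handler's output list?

Working:
emit(81) @ H1 ⇒ out+=81
choose[4, 4] @ H4
  branch[0] choose=4:
    throw(3) @ H3 caught ⇒ 30
    H4 returns [30]
  branch[1] choose=4:
    throw(3) @ H3 caught ⇒ 30
    H4 returns [30]
= [30, 30]

Answer: 2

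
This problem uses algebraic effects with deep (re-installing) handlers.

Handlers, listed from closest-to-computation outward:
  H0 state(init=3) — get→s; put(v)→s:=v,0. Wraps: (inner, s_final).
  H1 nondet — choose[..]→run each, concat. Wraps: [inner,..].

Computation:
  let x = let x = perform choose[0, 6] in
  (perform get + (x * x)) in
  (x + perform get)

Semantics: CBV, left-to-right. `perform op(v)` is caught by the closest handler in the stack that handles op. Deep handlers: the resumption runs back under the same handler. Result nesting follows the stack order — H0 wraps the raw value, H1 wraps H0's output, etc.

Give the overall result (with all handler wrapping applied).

Answer: [(6, 3), (42, 3)]

Working:
choose[0, 6] @ H1
  branch[0] choose=0:
    get @ H0 ⇒ 3
    get @ H0 ⇒ 3
    H0 returns (6, 3)
    H1 returns [(6, 3)]
  branch[1] choose=6:
    get @ H0 ⇒ 3
    get @ H0 ⇒ 3
    H0 returns (42, 3)
    H1 returns [(42, 3)]
= [(6, 3), (42, 3)]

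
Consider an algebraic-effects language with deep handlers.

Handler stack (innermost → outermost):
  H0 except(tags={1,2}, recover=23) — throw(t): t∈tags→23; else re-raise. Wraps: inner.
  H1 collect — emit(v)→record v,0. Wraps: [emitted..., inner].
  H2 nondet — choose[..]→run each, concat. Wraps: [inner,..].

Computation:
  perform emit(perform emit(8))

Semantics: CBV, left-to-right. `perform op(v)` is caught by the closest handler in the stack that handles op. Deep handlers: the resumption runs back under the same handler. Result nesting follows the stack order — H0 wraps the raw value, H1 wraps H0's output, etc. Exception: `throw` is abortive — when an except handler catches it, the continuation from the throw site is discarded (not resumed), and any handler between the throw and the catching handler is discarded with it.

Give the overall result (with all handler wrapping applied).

Answer: [[8, 0, 0]]

Working:
emit(8) @ H1 ⇒ out+=8
emit(0) @ H1 ⇒ out+=0
H0 returns 0
H1 returns [8, 0, 0]
H2 returns [[8, 0, 0]]
= [[8, 0, 0]]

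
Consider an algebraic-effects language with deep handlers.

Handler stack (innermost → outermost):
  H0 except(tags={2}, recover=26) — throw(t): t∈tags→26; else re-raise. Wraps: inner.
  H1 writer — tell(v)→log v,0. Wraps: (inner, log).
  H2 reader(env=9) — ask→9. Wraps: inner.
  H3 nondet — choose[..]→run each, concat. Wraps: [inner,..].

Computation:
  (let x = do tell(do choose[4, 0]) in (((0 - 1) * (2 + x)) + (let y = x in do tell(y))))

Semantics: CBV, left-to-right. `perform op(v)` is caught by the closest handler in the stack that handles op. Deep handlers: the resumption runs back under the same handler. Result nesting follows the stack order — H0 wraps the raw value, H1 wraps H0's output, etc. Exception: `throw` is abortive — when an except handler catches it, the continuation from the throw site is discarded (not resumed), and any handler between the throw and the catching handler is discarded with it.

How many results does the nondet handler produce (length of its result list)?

Evaluation trace:
choose[4, 0] @ H3
  branch[0] choose=4:
    tell(4) @ H1 ⇒ log+=4
    tell(0) @ H1 ⇒ log+=0
    H0 returns -2
    H1 returns (-2, (4, 0))
    H2 returns (-2, (4, 0))
    H3 returns [(-2, (4, 0))]
  branch[1] choose=0:
    tell(0) @ H1 ⇒ log+=0
    tell(0) @ H1 ⇒ log+=0
    H0 returns -2
    H1 returns (-2, (0, 0))
    H2 returns (-2, (0, 0))
    H3 returns [(-2, (0, 0))]
= [(-2, (4, 0)), (-2, (0, 0))]

Answer: 2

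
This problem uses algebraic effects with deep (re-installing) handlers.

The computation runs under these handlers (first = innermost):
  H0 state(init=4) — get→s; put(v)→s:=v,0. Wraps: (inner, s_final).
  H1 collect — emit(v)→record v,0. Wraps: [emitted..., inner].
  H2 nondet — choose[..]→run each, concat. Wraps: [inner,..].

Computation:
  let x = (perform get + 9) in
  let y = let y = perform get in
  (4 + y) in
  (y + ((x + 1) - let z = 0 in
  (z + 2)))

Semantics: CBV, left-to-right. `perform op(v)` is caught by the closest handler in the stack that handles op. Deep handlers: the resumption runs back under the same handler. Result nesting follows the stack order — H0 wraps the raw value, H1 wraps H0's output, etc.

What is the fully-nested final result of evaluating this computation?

Answer: [[(20, 4)]]

Evaluation trace:
get @ H0 ⇒ 4
get @ H0 ⇒ 4
H0 returns (20, 4)
H1 returns [(20, 4)]
H2 returns [[(20, 4)]]
= [[(20, 4)]]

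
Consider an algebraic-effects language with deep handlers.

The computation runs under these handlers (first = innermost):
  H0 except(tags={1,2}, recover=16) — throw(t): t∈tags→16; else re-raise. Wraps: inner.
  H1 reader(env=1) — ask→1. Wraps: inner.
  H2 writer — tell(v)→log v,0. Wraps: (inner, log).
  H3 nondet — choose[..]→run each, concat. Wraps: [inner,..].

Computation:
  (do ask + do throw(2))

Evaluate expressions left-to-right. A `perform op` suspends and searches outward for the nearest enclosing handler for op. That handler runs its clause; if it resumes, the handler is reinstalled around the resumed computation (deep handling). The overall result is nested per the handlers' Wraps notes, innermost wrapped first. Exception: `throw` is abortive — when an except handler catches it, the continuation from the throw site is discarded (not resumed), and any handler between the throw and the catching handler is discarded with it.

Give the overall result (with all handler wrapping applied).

Evaluation trace:
ask @ H1 ⇒ 1
throw(2) @ H0 caught ⇒ 16
H1 returns 16
H2 returns (16, ())
H3 returns [(16, ())]
= [(16, ())]

Answer: [(16, ())]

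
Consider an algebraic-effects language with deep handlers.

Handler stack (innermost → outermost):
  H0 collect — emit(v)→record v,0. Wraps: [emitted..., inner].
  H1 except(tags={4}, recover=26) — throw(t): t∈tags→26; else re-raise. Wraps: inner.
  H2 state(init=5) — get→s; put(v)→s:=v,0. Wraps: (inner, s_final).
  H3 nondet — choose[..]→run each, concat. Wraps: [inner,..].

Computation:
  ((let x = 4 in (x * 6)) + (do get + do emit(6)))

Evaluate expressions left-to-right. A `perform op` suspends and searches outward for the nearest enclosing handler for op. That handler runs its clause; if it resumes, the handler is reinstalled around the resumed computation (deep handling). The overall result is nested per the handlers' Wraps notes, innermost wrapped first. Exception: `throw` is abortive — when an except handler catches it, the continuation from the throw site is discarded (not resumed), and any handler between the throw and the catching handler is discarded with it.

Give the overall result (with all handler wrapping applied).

Evaluation trace:
get @ H2 ⇒ 5
emit(6) @ H0 ⇒ out+=6
H0 returns [6, 29]
H1 returns [6, 29]
H2 returns ([6, 29], 5)
H3 returns [([6, 29], 5)]
= [([6, 29], 5)]

Answer: [([6, 29], 5)]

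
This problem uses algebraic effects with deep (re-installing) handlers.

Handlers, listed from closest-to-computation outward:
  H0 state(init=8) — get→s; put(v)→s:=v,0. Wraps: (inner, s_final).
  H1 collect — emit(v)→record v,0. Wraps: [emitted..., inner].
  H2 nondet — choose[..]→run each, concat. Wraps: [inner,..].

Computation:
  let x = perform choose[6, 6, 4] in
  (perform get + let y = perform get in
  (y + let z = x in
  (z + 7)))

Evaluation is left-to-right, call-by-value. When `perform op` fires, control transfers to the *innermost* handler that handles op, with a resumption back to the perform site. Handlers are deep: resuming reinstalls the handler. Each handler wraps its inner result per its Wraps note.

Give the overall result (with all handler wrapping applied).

Answer: [[(29, 8)], [(29, 8)], [(27, 8)]]

Evaluation trace:
choose[6, 6, 4] @ H2
  branch[0] choose=6:
    get @ H0 ⇒ 8
    get @ H0 ⇒ 8
    H0 returns (29, 8)
    H1 returns [(29, 8)]
    H2 returns [[(29, 8)]]
  branch[1] choose=6:
    get @ H0 ⇒ 8
    get @ H0 ⇒ 8
    H0 returns (29, 8)
    H1 returns [(29, 8)]
    H2 returns [[(29, 8)]]
  branch[2] choose=4:
    get @ H0 ⇒ 8
    get @ H0 ⇒ 8
    H0 returns (27, 8)
    H1 returns [(27, 8)]
    H2 returns [[(27, 8)]]
= [[(29, 8)], [(29, 8)], [(27, 8)]]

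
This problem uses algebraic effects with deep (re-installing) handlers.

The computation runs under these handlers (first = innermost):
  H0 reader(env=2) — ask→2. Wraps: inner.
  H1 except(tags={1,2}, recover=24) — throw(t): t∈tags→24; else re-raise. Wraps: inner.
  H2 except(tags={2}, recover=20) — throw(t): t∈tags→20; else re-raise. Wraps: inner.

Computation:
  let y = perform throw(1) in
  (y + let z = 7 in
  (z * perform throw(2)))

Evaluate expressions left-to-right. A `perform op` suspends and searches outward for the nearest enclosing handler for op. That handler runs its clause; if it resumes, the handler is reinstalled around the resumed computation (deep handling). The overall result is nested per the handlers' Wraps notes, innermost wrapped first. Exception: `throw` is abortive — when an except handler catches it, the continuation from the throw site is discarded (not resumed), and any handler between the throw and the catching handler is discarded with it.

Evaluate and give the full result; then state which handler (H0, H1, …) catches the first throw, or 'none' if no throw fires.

Answer: 24 ; first throw caught by: H1

Step-by-step:
throw(1) @ H1 caught ⇒ 24
H2 returns 24
= 24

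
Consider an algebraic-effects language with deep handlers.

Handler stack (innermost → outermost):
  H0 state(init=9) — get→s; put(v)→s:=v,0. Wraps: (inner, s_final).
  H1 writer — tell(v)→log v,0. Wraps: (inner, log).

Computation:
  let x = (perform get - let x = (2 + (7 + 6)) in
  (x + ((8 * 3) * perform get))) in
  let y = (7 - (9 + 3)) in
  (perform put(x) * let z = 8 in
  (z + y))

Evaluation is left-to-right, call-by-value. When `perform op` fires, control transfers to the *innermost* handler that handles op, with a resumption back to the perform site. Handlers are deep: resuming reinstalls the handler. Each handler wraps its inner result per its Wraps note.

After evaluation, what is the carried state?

Step-by-step:
get @ H0 ⇒ 9
get @ H0 ⇒ 9
put(-222) @ H0 ⇒ s:=-222
H0 returns (0, -222)
H1 returns ((0, -222), ())
= ((0, -222), ())

Answer: -222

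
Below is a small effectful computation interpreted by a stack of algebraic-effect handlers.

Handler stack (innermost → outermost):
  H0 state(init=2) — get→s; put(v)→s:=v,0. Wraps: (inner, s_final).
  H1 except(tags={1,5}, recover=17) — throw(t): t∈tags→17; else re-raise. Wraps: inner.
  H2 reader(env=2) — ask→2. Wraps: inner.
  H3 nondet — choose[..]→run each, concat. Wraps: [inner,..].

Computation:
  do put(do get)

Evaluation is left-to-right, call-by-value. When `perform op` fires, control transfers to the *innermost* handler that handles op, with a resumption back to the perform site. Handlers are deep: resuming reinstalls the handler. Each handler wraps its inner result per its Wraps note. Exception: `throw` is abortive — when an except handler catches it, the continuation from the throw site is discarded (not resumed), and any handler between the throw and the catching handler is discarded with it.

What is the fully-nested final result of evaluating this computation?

Answer: [(0, 2)]

Working:
get @ H0 ⇒ 2
put(2) @ H0 ⇒ s:=2
H0 returns (0, 2)
H1 returns (0, 2)
H2 returns (0, 2)
H3 returns [(0, 2)]
= [(0, 2)]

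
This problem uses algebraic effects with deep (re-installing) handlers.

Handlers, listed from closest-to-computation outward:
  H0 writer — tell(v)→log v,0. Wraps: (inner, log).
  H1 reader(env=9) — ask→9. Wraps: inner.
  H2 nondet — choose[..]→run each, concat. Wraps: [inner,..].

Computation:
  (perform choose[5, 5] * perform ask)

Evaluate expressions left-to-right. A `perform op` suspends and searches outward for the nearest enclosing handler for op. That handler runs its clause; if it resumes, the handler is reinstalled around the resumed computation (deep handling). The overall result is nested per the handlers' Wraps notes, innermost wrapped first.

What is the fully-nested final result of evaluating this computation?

Working:
choose[5, 5] @ H2
  branch[0] choose=5:
    ask @ H1 ⇒ 9
    H0 returns (45, ())
    H1 returns (45, ())
    H2 returns [(45, ())]
  branch[1] choose=5:
    ask @ H1 ⇒ 9
    H0 returns (45, ())
    H1 returns (45, ())
    H2 returns [(45, ())]
= [(45, ()), (45, ())]

Answer: [(45, ()), (45, ())]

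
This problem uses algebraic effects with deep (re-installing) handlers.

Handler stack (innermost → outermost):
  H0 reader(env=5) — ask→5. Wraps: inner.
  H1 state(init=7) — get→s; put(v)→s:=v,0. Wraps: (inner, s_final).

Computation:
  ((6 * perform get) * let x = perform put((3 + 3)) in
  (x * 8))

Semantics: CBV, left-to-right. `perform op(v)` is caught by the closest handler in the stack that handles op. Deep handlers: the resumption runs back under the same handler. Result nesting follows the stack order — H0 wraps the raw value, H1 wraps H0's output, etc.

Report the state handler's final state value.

Evaluation trace:
get @ H1 ⇒ 7
put(6) @ H1 ⇒ s:=6
H0 returns 0
H1 returns (0, 6)
= (0, 6)

Answer: 6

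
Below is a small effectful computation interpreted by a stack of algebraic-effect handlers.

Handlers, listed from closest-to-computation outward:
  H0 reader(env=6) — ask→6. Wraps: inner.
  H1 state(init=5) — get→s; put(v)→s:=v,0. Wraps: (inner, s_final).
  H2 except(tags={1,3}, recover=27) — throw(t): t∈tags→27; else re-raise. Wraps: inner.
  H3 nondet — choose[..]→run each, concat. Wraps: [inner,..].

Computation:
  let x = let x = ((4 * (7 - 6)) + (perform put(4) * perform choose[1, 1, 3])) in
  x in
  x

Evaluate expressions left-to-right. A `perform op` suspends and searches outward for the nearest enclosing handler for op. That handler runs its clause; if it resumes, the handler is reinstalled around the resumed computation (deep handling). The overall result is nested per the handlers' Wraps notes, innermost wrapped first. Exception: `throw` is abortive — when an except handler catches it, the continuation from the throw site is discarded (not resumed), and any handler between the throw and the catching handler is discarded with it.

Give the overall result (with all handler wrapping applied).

Answer: [(4, 4), (4, 4), (4, 4)]

Evaluation trace:
put(4) @ H1 ⇒ s:=4
choose[1, 1, 3] @ H3
  branch[0] choose=1:
    H0 returns 4
    H1 returns (4, 4)
    H2 returns (4, 4)
    H3 returns [(4, 4)]
  branch[1] choose=1:
    H0 returns 4
    H1 returns (4, 4)
    H2 returns (4, 4)
    H3 returns [(4, 4)]
  branch[2] choose=3:
    H0 returns 4
    H1 returns (4, 4)
    H2 returns (4, 4)
    H3 returns [(4, 4)]
= [(4, 4), (4, 4), (4, 4)]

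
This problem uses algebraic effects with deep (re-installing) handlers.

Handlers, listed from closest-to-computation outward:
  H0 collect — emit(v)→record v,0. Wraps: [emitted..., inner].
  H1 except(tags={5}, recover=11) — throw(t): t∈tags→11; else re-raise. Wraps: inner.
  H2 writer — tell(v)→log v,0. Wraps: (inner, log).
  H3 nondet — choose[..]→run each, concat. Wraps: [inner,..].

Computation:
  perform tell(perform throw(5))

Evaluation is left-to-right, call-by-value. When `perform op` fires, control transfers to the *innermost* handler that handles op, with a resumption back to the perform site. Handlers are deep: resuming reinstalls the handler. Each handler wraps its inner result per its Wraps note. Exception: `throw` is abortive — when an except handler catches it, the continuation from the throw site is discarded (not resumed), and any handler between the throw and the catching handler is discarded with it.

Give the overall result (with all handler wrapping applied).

Working:
throw(5) @ H1 caught ⇒ 11
H2 returns (11, ())
H3 returns [(11, ())]
= [(11, ())]

Answer: [(11, ())]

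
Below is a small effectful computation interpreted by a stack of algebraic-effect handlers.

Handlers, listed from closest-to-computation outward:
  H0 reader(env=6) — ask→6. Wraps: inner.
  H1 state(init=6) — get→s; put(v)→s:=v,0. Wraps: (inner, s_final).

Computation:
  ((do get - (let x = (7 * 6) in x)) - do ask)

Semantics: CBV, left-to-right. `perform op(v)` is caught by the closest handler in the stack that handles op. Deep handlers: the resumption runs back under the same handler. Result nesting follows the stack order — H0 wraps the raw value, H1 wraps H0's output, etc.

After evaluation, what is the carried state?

Answer: 6

Evaluation trace:
get @ H1 ⇒ 6
ask @ H0 ⇒ 6
H0 returns -42
H1 returns (-42, 6)
= (-42, 6)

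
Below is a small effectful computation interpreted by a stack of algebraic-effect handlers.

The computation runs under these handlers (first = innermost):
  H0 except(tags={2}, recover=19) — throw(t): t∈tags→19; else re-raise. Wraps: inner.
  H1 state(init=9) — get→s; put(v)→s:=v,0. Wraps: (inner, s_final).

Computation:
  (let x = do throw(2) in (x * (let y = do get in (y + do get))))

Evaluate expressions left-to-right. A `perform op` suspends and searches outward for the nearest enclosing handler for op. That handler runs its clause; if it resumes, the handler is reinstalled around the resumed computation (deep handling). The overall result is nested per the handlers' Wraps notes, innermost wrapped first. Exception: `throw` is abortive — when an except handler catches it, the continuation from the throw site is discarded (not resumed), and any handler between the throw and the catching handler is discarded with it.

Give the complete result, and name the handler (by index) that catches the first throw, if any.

Step-by-step:
throw(2) @ H0 caught ⇒ 19
H1 returns (19, 9)
= (19, 9)

Answer: (19, 9) ; first throw caught by: H0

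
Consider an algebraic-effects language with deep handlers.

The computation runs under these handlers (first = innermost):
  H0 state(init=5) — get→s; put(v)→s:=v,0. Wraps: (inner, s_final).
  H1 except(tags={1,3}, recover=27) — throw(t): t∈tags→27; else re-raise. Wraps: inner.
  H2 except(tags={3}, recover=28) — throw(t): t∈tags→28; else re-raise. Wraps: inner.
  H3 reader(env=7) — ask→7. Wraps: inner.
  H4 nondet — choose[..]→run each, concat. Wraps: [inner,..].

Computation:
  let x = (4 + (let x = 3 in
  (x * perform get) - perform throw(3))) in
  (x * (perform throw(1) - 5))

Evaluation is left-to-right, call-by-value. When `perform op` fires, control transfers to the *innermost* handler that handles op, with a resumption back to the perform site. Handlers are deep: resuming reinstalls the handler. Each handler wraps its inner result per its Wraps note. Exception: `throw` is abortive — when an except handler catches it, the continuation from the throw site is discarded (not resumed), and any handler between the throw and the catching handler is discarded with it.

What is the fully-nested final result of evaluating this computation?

Answer: [27]

Evaluation trace:
get @ H0 ⇒ 5
throw(3) @ H1 caught ⇒ 27
H2 returns 27
H3 returns 27
H4 returns [27]
= [27]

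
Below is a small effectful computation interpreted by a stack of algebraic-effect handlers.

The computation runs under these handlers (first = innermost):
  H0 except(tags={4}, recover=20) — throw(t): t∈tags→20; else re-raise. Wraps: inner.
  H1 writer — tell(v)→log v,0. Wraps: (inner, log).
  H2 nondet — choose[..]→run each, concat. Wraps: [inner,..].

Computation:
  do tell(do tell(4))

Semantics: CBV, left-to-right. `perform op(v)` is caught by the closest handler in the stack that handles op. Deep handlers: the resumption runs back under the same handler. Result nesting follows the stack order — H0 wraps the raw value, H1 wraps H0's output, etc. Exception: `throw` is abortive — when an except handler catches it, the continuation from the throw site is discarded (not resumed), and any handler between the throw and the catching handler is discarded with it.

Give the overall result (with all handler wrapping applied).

Working:
tell(4) @ H1 ⇒ log+=4
tell(0) @ H1 ⇒ log+=0
H0 returns 0
H1 returns (0, (4, 0))
H2 returns [(0, (4, 0))]
= [(0, (4, 0))]

Answer: [(0, (4, 0))]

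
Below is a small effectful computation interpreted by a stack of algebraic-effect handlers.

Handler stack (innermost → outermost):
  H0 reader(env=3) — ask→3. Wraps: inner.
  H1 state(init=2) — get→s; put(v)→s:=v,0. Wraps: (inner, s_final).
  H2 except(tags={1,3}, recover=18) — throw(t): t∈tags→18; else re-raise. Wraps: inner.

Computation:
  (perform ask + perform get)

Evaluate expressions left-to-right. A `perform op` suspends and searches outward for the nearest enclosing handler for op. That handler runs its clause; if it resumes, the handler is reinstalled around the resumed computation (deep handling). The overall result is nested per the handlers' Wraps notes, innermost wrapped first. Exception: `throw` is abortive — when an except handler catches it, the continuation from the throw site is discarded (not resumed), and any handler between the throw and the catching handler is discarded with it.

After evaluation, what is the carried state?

Answer: 2

Working:
ask @ H0 ⇒ 3
get @ H1 ⇒ 2
H0 returns 5
H1 returns (5, 2)
H2 returns (5, 2)
= (5, 2)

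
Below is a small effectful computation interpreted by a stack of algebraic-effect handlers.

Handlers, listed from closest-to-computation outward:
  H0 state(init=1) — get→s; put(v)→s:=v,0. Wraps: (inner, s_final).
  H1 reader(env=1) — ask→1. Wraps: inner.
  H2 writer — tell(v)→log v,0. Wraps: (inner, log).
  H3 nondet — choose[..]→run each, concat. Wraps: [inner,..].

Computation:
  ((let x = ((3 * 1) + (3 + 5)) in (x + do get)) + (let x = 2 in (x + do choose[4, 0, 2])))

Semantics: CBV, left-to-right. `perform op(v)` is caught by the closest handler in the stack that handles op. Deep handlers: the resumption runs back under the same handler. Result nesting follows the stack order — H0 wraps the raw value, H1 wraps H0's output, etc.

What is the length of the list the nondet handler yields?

Working:
get @ H0 ⇒ 1
choose[4, 0, 2] @ H3
  branch[0] choose=4:
    H0 returns (18, 1)
    H1 returns (18, 1)
    H2 returns ((18, 1), ())
    H3 returns [((18, 1), ())]
  branch[1] choose=0:
    H0 returns (14, 1)
    H1 returns (14, 1)
    H2 returns ((14, 1), ())
    H3 returns [((14, 1), ())]
  branch[2] choose=2:
    H0 returns (16, 1)
    H1 returns (16, 1)
    H2 returns ((16, 1), ())
    H3 returns [((16, 1), ())]
= [((18, 1), ()), ((14, 1), ()), ((16, 1), ())]

Answer: 3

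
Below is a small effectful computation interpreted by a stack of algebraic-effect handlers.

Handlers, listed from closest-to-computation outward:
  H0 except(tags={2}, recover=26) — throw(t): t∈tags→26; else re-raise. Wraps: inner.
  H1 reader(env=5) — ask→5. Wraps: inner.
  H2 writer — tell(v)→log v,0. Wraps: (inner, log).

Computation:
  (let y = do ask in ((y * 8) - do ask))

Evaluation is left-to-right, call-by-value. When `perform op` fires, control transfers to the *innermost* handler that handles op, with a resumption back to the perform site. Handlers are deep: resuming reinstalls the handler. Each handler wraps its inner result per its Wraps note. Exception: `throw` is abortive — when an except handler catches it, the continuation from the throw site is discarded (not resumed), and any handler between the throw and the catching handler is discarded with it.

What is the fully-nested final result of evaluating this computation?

Answer: (35, ())

Step-by-step:
ask @ H1 ⇒ 5
ask @ H1 ⇒ 5
H0 returns 35
H1 returns 35
H2 returns (35, ())
= (35, ())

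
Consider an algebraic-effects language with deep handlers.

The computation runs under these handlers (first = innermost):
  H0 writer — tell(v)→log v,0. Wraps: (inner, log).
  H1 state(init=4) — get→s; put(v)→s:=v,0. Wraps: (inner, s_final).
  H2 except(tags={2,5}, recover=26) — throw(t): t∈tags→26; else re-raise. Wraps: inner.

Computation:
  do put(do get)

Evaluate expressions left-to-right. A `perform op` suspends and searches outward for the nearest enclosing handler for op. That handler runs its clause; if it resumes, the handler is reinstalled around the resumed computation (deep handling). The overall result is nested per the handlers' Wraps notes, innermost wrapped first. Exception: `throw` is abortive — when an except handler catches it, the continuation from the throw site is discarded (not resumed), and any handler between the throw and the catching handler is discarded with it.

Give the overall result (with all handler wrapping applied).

Working:
get @ H1 ⇒ 4
put(4) @ H1 ⇒ s:=4
H0 returns (0, ())
H1 returns ((0, ()), 4)
H2 returns ((0, ()), 4)
= ((0, ()), 4)

Answer: ((0, ()), 4)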